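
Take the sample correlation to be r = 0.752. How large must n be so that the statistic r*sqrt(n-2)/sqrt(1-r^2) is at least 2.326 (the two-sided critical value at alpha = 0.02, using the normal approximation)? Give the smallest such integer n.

7

Need r·√(n−2)/√(1−r²) ≥ 2.326
√(n−2) ≥ 2.326·√(1−0.565504) / 0.752 = 2.326·0.659163 / 0.752 = 2.0388
n−2 ≥ 4.1567  ⇒  n ≥ 6.1567
Smallest integer n = 7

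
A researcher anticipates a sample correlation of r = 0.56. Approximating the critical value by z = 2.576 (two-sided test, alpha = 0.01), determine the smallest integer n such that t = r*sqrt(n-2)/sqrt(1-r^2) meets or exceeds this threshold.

Need r·√(n−2)/√(1−r²) ≥ 2.576
√(n−2) ≥ 2.576·√(1−0.3136) / 0.56 = 2.576·0.828493 / 0.56 = 3.8111
n−2 ≥ 14.5245  ⇒  n ≥ 16.5245
Smallest integer n = 17

17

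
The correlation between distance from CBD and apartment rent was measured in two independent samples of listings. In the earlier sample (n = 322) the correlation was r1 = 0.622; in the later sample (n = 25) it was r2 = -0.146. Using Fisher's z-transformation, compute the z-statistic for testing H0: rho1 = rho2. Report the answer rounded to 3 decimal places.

Fisher z-transforms: z1 = atanh(0.622) = 0.728261, z2 = atanh(-0.146) = -0.147051; difference d = 0.875312
Var(d) = 1/319 + 1/22 = 0.0031348 + 0.0454545 = 0.0485893
z = d/√Var(d) = 0.875312 / √0.0485893 = 0.875312 / 0.220430 = 3.971

3.971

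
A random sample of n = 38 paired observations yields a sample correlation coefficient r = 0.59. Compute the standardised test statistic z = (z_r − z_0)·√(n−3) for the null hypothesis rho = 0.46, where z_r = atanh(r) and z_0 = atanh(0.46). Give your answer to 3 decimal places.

1.067

z_r = atanh(0.59) = 0.677666,  z_0 = atanh(0.46) = 0.497311
SE = 1/√(n−3) = 1/√35 = 0.169031
z = (z_r − z_0)/SE = (0.677666 − 0.497311) / 0.169031 = 0.180355 / 0.169031 = 1.067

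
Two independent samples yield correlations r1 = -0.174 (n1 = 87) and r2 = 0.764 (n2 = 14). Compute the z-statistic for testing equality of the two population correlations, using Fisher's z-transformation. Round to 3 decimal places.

Fisher z-transforms: z1 = atanh(-0.174) = -0.175789, z2 = atanh(0.764) = 1.005754; difference d = -1.181543
Var(d) = 1/84 + 1/11 = 0.0119048 + 0.0909091 = 0.1028139
z = d/√Var(d) = -1.181543 / √0.1028139 = -1.181543 / 0.320646 = -3.685

-3.685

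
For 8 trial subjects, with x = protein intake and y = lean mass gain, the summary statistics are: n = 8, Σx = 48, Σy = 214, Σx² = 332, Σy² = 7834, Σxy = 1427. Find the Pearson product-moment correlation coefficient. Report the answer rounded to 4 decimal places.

0.4694

S_xy = nΣxy − ΣxΣy = 8·1427 − 48·214 = 11416 − 10272 = 1144
S_xx = nΣx² − (Σx)² = 8·332 − 48² = 2656 − 2304 = 352
S_yy = nΣy² − (Σy)² = 8·7834 − 214² = 62672 − 45796 = 16876
r = S_xy / √(S_xx·S_yy) = 1144 / √(352·16876) = 1144 / √5940352 = 1144 / 2437.2837 = 0.4694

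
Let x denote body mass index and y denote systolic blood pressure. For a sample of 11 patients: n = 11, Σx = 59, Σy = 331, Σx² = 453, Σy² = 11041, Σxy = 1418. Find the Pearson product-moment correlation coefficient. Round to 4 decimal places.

Numerator: nΣxy − (Σx)(Σy) = 11·1418 − (59)(331) = -3931
Denominator: √[(nΣx²−(Σx)²)(nΣy²−(Σy)²)]
  nΣx²−(Σx)² = 11·453 − 3481 = 1502;  nΣy²−(Σy)² = 11·11041 − 109561 = 11890
  √(1502·11890) = √17858780 = 4225.9650
r = -3931 / 4225.9650 = -0.9302

-0.9302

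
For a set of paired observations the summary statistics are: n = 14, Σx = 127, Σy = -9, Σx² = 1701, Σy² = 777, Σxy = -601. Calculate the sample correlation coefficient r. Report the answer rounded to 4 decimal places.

Numerator: nΣxy − (Σx)(Σy) = 14·(-601) − (127)(-9) = -7271
Denominator: √[(nΣx²−(Σx)²)(nΣy²−(Σy)²)]
  nΣx²−(Σx)² = 14·1701 − 16129 = 7685;  nΣy²−(Σy)² = 14·777 − 81 = 10797
  √(7685·10797) = √82974945 = 9109.0584
r = -7271 / 9109.0584 = -0.7982

-0.7982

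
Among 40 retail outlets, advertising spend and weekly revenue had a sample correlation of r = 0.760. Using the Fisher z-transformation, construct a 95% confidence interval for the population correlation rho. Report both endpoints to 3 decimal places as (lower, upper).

(0.588, 0.866)

Fisher z: z_r = atanh(r) = ½·ln((1+0.760)/(1−0.760)) = 0.996215
SE(z) = 1/√(n−3) = 1/√37 = 0.164399
95% ⇒ z* = 1.960; margin = 1.960·0.164399 = 0.322222
CI on z-scale: (0.673993, 1.318437)
Back-transform: tanh(0.673993) = 0.587600, tanh(1.318437) = 0.866395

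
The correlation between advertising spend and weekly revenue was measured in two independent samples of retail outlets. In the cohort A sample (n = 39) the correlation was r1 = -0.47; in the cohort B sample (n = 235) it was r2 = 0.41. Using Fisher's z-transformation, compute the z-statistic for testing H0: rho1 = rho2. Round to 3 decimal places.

-5.279

Fisher z-transforms: z1 = atanh(-0.47) = -0.510070, z2 = atanh(0.41) = 0.435611; difference d = -0.945681
Var(d) = 1/36 + 1/232 = 0.0277778 + 0.0043103 = 0.0320881
z = d/√Var(d) = -0.945681 / √0.0320881 = -0.945681 / 0.179132 = -5.279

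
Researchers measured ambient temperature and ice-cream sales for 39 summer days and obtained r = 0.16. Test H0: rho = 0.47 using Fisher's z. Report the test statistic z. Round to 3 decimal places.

-2.092

z_r = atanh(0.16) = 0.161387,  z_0 = atanh(0.47) = 0.510070
SE = 1/√(n−3) = 1/√36 = 0.166667
z = (z_r − z_0)/SE = (0.161387 − 0.510070) / 0.166667 = -0.348683 / 0.166667 = -2.092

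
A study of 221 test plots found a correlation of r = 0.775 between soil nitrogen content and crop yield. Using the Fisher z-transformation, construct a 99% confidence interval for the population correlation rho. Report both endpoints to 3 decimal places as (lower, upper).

(0.695, 0.836)

Fisher z: z_r = atanh(r) = ½·ln((1+0.775)/(1−0.775)) = 1.032728
SE(z) = 1/√(n−3) = 1/√218 = 0.067729
99% ⇒ z* = 2.576; margin = 2.576·0.067729 = 0.174470
CI on z-scale: (0.858258, 1.207198)
Back-transform: tanh(0.858258) = 0.695359, tanh(1.207198) = 0.835837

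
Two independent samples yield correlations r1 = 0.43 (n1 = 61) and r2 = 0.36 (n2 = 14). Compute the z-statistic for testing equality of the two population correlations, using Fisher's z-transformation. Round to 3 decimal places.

0.252

z1 = atanh(0.43) = 0.459897,  z2 = atanh(0.36) = 0.376886
SE = √(1/(n1−3) + 1/(n2−3)) = √(1/58 + 1/11) = √(0.0172414 + 0.0909091) = √0.1081505 = 0.328862
z = (z1 − z2)/SE = (0.459897 − 0.376886) / 0.328862 = 0.083011 / 0.328862 = 0.252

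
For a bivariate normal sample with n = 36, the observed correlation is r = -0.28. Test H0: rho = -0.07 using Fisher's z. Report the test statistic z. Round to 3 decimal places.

Fisher z: atanh(-0.28) = -0.287682, atanh(-0.07) = -0.070115
z = (z_r − z_0)·√(n−3) = (-0.287682 − (-0.070115))·√33 = -0.217567 · 5.744563 = -1.250

-1.250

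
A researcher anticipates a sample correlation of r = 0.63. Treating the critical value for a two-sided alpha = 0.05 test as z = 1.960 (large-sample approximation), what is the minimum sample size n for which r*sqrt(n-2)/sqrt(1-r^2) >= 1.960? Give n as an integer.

8

r√(n−2)/√(1−r²) ≥ 1.960  ⇔  n−2 ≥ (1.960)²·(1−r²)/r²
(1−r²)/r² = (1−0.3969)/0.3969 = 1.5195
n ≥ 2 + 3.8416·1.5195 = 2 + 5.8373 = 7.8373
⌈7.8373⌉ = 8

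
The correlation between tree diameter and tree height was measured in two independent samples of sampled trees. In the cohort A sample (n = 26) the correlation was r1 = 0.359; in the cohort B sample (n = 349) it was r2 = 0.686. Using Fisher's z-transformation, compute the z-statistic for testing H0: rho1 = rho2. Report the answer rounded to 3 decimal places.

-2.158

z1 = atanh(0.359) = 0.375737,  z2 = atanh(0.686) = 0.840361
SE = √(1/(n1−3) + 1/(n2−3)) = √(1/23 + 1/346) = √(0.0434783 + 0.0028902) = √0.0463685 = 0.215333
z = (z1 − z2)/SE = (0.375737 − 0.840361) / 0.215333 = -0.464624 / 0.215333 = -2.158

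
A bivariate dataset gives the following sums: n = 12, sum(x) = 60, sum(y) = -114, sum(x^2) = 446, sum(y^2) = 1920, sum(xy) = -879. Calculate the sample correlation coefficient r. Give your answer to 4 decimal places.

-0.8839

S_xy = nΣxy − ΣxΣy = 12·(-879) − 60·(-114) = -10548 − (-6840) = -3708
S_xx = nΣx² − (Σx)² = 12·446 − 60² = 5352 − 3600 = 1752
S_yy = nΣy² − (Σy)² = 12·1920 − (-114)² = 23040 − 12996 = 10044
r = S_xy / √(S_xx·S_yy) = -3708 / √(1752·10044) = -3708 / √17597088 = -3708 / 4194.8883 = -0.8839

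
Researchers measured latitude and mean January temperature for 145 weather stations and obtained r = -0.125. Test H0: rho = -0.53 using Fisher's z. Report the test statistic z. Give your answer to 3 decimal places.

5.535

z_r = atanh(-0.125) = -0.125657,  z_0 = atanh(-0.53) = -0.590145
SE = 1/√(n−3) = 1/√142 = 0.083918
z = (z_r − z_0)/SE = (-0.125657 − (-0.590145)) / 0.083918 = 0.464488 / 0.083918 = 5.535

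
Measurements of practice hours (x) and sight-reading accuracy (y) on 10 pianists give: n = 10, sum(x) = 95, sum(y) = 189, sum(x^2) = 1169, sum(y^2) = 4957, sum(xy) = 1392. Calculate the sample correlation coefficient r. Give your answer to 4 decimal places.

S_xy = nΣxy − ΣxΣy = 10·1392 − 95·189 = 13920 − 17955 = -4035
S_xx = nΣx² − (Σx)² = 10·1169 − 95² = 11690 − 9025 = 2665
S_yy = nΣy² − (Σy)² = 10·4957 − 189² = 49570 − 35721 = 13849
r = S_xy / √(S_xx·S_yy) = -4035 / √(2665·13849) = -4035 / √36907585 = -4035 / 6075.1613 = -0.6642

-0.6642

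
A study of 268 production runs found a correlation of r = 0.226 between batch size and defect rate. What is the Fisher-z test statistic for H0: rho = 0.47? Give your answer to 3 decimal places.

z_r = atanh(0.226) = 0.229970,  z_0 = atanh(0.47) = 0.510070
SE = 1/√(n−3) = 1/√265 = 0.061430
z = (z_r − z_0)/SE = (0.229970 − 0.510070) / 0.061430 = -0.280100 / 0.061430 = -4.560

-4.560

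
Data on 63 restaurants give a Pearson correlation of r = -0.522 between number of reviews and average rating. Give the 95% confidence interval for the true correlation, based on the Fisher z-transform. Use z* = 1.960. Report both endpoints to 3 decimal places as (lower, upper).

(-0.682, -0.315)

Fisher z: z_r = atanh(r) = ½·ln((1+(-0.522))/(1−(-0.522))) = -0.579085
SE(z) = 1/√(n−3) = 1/√60 = 0.129099
95% ⇒ z* = 1.960; margin = 1.960·0.129099 = 0.253034
CI on z-scale: (-0.832119, -0.326051)
Back-transform: tanh(-0.832119) = -0.681612, tanh(-0.326051) = -0.314968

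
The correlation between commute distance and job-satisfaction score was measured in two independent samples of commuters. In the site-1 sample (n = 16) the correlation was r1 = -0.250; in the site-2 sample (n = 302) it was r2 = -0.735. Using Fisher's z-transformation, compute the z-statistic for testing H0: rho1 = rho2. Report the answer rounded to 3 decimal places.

2.415

Fisher z-transforms: z1 = atanh(-0.250) = -0.255413, z2 = atanh(-0.735) = -0.939516; difference d = 0.684103
Var(d) = 1/13 + 1/299 = 0.0769231 + 0.0033445 = 0.0802676
z = d/√Var(d) = 0.684103 / √0.0802676 = 0.684103 / 0.283315 = 2.415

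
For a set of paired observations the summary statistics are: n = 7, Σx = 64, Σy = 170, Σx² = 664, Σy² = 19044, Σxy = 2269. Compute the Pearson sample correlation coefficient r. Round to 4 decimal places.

0.6590

Numerator: nΣxy − (Σx)(Σy) = 7·2269 − (64)(170) = 5003
Denominator: √[(nΣx²−(Σx)²)(nΣy²−(Σy)²)]
  nΣx²−(Σx)² = 7·664 − 4096 = 552;  nΣy²−(Σy)² = 7·19044 − 28900 = 104408
  √(552·104408) = √57633216 = 7591.6544
r = 5003 / 7591.6544 = 0.6590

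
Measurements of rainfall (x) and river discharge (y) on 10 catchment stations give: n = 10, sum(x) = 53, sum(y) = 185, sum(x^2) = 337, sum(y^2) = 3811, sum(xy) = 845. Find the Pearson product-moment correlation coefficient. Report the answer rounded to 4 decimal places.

S_xy = nΣxy − ΣxΣy = 10·845 − 53·185 = 8450 − 9805 = -1355
S_xx = nΣx² − (Σx)² = 10·337 − 53² = 3370 − 2809 = 561
S_yy = nΣy² − (Σy)² = 10·3811 − 185² = 38110 − 34225 = 3885
r = S_xy / √(S_xx·S_yy) = -1355 / √(561·3885) = -1355 / √2179485 = -1355 / 1476.3079 = -0.9178

-0.9178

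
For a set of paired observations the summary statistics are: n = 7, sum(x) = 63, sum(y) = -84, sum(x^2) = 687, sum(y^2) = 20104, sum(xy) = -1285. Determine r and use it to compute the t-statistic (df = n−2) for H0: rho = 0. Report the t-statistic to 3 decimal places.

-0.834

Numerator: nΣxy − (Σx)(Σy) = 7·(-1285) − (63)(-84) = -3703
Denominator: √[(nΣx²−(Σx)²)(nΣy²−(Σy)²)]
  nΣx²−(Σx)² = 7·687 − 3969 = 840;  nΣy²−(Σy)² = 7·20104 − 7056 = 133672
  √(840·133672) = √112284480 = 10596.4371
r = -3703 / 10596.4371 = -0.3495
t = r·√(n−2)/√(1−r²) = -0.3495·√5 / √(1−0.122150) = -0.781506 / 0.936936 = -0.834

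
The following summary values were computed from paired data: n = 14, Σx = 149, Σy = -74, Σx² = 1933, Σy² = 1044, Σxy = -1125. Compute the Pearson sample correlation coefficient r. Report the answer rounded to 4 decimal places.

-0.7087

S_xy = nΣxy − ΣxΣy = 14·(-1125) − 149·(-74) = -15750 − (-11026) = -4724
S_xx = nΣx² − (Σx)² = 14·1933 − 149² = 27062 − 22201 = 4861
S_yy = nΣy² − (Σy)² = 14·1044 − (-74)² = 14616 − 5476 = 9140
r = S_xy / √(S_xx·S_yy) = -4724 / √(4861·9140) = -4724 / √44429540 = -4724 / 6665.5487 = -0.7087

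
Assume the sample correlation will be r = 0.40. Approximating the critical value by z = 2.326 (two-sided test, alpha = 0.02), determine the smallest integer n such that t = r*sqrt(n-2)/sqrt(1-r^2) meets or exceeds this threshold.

Need r·√(n−2)/√(1−r²) ≥ 2.326
√(n−2) ≥ 2.326·√(1−0.1600) / 0.40 = 2.326·0.916515 / 0.40 = 5.3295
n−2 ≥ 28.4036  ⇒  n ≥ 30.4036
Smallest integer n = 31

31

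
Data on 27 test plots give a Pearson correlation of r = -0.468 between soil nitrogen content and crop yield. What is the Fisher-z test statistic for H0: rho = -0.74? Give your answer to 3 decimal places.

2.170

z_r = atanh(-0.468) = -0.507506,  z_0 = atanh(-0.74) = -0.950479
SE = 1/√(n−3) = 1/√24 = 0.204124
z = (z_r − z_0)/SE = (-0.507506 − (-0.950479)) / 0.204124 = 0.442973 / 0.204124 = 2.170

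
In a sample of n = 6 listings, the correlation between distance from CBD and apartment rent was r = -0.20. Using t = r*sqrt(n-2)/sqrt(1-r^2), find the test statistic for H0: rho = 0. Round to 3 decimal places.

t = r·√(n−2) / √(1−r²) with r = -0.20, n = 6
  = -0.20·√4 / √(1 − 0.0400)
  = -0.20·2.000000 / 0.979796
  = -0.400000 / 0.979796 = -0.408

-0.408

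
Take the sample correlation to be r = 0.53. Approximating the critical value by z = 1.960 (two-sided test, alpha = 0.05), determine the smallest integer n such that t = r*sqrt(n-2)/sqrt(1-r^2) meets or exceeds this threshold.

12

r√(n−2)/√(1−r²) ≥ 1.960  ⇔  n−2 ≥ (1.960)²·(1−r²)/r²
(1−r²)/r² = (1−0.2809)/0.2809 = 2.5600
n ≥ 2 + 3.8416·2.5600 = 2 + 9.8345 = 11.8345
⌈11.8345⌉ = 12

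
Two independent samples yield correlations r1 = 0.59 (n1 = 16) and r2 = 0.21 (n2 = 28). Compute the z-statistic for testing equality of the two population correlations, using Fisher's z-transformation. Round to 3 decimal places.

Fisher z-transforms: z1 = atanh(0.59) = 0.677666, z2 = atanh(0.21) = 0.213171; difference d = 0.464495
Var(d) = 1/13 + 1/25 = 0.0769231 + 0.0400000 = 0.1169231
z = d/√Var(d) = 0.464495 / √0.1169231 = 0.464495 / 0.341940 = 1.358

1.358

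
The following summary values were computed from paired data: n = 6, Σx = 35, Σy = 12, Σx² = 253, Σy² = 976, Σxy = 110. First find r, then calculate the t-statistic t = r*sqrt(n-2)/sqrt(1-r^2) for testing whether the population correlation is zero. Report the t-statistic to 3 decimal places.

0.378

Numerator: nΣxy − (Σx)(Σy) = 6·110 − (35)(12) = 240
Denominator: √[(nΣx²−(Σx)²)(nΣy²−(Σy)²)]
  nΣx²−(Σx)² = 6·253 − 1225 = 293;  nΣy²−(Σy)² = 6·976 − 144 = 5712
  √(293·5712) = √1673616 = 1293.6831
r = 240 / 1293.6831 = 0.1855
t = r·√(n−2)/√(1−r²) = 0.1855·√4 / √(1−0.034410) = 0.371000 / 0.982644 = 0.378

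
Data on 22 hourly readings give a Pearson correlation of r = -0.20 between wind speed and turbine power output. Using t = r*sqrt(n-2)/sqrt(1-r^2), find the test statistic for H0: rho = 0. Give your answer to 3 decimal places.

-0.913

t = r·√(n−2) / √(1−r²) with r = -0.20, n = 22
  = -0.20·√20 / √(1 − 0.0400)
  = -0.20·4.472136 / 0.979796
  = -0.894427 / 0.979796 = -0.913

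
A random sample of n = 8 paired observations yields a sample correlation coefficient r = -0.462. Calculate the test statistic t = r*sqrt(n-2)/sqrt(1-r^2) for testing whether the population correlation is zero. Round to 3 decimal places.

1 − r² = 1 − 0.213444 = 0.786556;  √(1−r²) = 0.886880
√(n−2) = √6 = 2.449490
t = r·√(n−2)/√(1−r²) = -0.462 · 2.449490 / 0.886880 = -1.276

-1.276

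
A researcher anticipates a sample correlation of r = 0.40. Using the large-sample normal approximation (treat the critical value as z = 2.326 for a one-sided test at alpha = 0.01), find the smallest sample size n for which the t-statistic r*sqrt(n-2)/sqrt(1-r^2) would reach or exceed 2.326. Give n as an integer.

r√(n−2)/√(1−r²) ≥ 2.326  ⇔  n−2 ≥ (2.326)²·(1−r²)/r²
(1−r²)/r² = (1−0.1600)/0.1600 = 5.2500
n ≥ 2 + 5.410276·5.2500 = 2 + 28.4039 = 30.4039
⌈30.4039⌉ = 31

31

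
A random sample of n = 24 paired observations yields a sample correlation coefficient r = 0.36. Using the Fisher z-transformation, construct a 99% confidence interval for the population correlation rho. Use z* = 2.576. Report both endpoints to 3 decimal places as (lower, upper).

(-0.183, 0.735)

z_r = atanh(0.36) = 0.376886;  SE = 1/√(n−3) = 1/√21 = 0.218218
z-limits: 0.376886 ± 2.576·0.218218 = 0.376886 ± 0.562130 = [-0.185244, 0.939016]
ρ-limits: (tanh -0.185244, tanh 0.939016) = (-0.183, 0.735)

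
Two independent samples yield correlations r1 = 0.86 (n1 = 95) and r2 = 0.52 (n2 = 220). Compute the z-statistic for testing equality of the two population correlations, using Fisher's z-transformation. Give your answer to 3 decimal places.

Fisher z-transforms: z1 = atanh(0.86) = 1.293345, z2 = atanh(0.52) = 0.576340; difference d = 0.717005
Var(d) = 1/92 + 1/217 = 0.0108696 + 0.0046083 = 0.0154779
z = d/√Var(d) = 0.717005 / √0.0154779 = 0.717005 / 0.124410 = 5.763

5.763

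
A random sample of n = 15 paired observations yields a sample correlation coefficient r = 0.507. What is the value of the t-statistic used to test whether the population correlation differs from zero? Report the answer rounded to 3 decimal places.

1 − r² = 1 − 0.257049 = 0.742951;  √(1−r²) = 0.861946
√(n−2) = √13 = 3.605551
t = r·√(n−2)/√(1−r²) = 0.507 · 3.605551 / 0.861946 = 2.121

2.121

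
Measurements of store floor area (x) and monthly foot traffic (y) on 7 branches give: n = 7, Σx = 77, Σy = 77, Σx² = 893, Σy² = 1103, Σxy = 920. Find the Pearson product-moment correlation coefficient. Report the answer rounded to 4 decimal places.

0.6727

Numerator: nΣxy − (Σx)(Σy) = 7·920 − (77)(77) = 511
Denominator: √[(nΣx²−(Σx)²)(nΣy²−(Σy)²)]
  nΣx²−(Σx)² = 7·893 − 5929 = 322;  nΣy²−(Σy)² = 7·1103 − 5929 = 1792
  √(322·1792) = √577024 = 759.6210
r = 511 / 759.6210 = 0.6727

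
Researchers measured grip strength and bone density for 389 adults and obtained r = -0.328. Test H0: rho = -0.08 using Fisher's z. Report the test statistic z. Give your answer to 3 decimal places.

-5.116

Fisher z: atanh(-0.328) = -0.340585, atanh(-0.08) = -0.080171
z = (z_r − z_0)·√(n−3) = (-0.340585 − (-0.080171))·√386 = -0.260414 · 19.646883 = -5.116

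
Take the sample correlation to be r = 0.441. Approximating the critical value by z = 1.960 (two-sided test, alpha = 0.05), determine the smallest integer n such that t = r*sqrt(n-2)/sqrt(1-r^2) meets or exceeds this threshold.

18

r√(n−2)/√(1−r²) ≥ 1.960  ⇔  n−2 ≥ (1.960)²·(1−r²)/r²
(1−r²)/r² = (1−0.194481)/0.194481 = 4.1419
n ≥ 2 + 3.8416·4.1419 = 2 + 15.9115 = 17.9115
⌈17.9115⌉ = 18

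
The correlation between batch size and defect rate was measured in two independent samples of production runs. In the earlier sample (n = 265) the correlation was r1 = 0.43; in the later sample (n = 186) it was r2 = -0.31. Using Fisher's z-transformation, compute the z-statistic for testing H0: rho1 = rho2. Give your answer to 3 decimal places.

8.101

Fisher z-transforms: z1 = atanh(0.43) = 0.459897, z2 = atanh(-0.31) = -0.320545; difference d = 0.780442
Var(d) = 1/262 + 1/183 = 0.0038168 + 0.0054645 = 0.0092813
z = d/√Var(d) = 0.780442 / √0.0092813 = 0.780442 / 0.096340 = 8.101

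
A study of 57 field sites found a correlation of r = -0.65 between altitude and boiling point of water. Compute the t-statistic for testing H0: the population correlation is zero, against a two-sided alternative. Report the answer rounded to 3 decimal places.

1 − r² = 1 − 0.4225 = 0.5775;  √(1−r²) = 0.759934
√(n−2) = √55 = 7.416198
t = r·√(n−2)/√(1−r²) = -0.65 · 7.416198 / 0.759934 = -6.343

-6.343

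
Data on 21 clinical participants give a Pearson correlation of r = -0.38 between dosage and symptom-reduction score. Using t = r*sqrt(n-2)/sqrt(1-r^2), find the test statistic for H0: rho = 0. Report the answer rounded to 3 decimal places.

-1.791

1 − r² = 1 − 0.1444 = 0.8556;  √(1−r²) = 0.924986
√(n−2) = √19 = 4.358899
t = r·√(n−2)/√(1−r²) = -0.38 · 4.358899 / 0.924986 = -1.791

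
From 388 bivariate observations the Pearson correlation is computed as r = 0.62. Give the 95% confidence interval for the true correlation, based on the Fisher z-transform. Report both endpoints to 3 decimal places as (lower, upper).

(0.555, 0.678)

z_r = atanh(0.62) = 0.725005;  SE = 1/√(n−3) = 1/√385 = 0.050965
z-limits: 0.725005 ± 1.960·0.050965 = 0.725005 ± 0.099891 = [0.625114, 0.824896]
ρ-limits: (tanh 0.625114, tanh 0.824896) = (0.555, 0.678)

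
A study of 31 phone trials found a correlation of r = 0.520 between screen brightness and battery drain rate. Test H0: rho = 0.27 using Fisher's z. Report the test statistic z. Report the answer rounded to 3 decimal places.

z_r = atanh(0.520) = 0.576340,  z_0 = atanh(0.27) = 0.276864
SE = 1/√(n−3) = 1/√28 = 0.188982
z = (z_r − z_0)/SE = (0.576340 − 0.276864) / 0.188982 = 0.299476 / 0.188982 = 1.585

1.585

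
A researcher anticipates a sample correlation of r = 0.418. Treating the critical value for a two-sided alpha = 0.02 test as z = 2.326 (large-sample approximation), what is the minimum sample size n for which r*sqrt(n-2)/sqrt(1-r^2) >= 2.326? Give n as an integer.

28

Need r·√(n−2)/√(1−r²) ≥ 2.326
√(n−2) ≥ 2.326·√(1−0.174724) / 0.418 = 2.326·0.908447 / 0.418 = 5.0551
n−2 ≥ 25.5540  ⇒  n ≥ 27.5540
Smallest integer n = 28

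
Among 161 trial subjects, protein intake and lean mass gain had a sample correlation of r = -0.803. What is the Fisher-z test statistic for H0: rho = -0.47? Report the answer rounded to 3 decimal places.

-7.503

Fisher z: atanh(-0.803) = -1.107002, atanh(-0.47) = -0.510070
z = (z_r − z_0)·√(n−3) = (-1.107002 − (-0.510070))·√158 = -0.596932 · 12.569805 = -7.503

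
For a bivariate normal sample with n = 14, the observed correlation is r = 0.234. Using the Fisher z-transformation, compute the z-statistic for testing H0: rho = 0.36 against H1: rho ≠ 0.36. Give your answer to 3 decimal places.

Fisher z: atanh(0.234) = 0.238417, atanh(0.36) = 0.376886
z = (z_r − z_0)·√(n−3) = (0.238417 − 0.376886)·√11 = -0.138469 · 3.316625 = -0.459

-0.459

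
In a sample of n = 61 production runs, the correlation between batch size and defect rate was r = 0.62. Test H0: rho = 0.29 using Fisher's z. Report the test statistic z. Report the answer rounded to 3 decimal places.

Fisher z: atanh(0.62) = 0.725005, atanh(0.29) = 0.298566
z = (z_r − z_0)·√(n−3) = (0.725005 − 0.298566)·√58 = 0.426439 · 7.615773 = 3.248

3.248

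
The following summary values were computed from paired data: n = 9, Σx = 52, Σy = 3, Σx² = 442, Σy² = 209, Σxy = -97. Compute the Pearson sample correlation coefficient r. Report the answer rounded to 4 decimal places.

-0.6663

Numerator: nΣxy − (Σx)(Σy) = 9·(-97) − (52)(3) = -1029
Denominator: √[(nΣx²−(Σx)²)(nΣy²−(Σy)²)]
  nΣx²−(Σx)² = 9·442 − 2704 = 1274;  nΣy²−(Σy)² = 9·209 − 9 = 1872
  √(1274·1872) = √2384928 = 1544.3212
r = -1029 / 1544.3212 = -0.6663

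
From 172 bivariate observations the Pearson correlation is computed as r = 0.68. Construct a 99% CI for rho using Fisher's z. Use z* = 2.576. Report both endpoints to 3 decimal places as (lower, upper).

Fisher z: z_r = atanh(r) = ½·ln((1+0.68)/(1−0.68)) = 0.829114
SE(z) = 1/√(n−3) = 1/√169 = 0.076923
99% ⇒ z* = 2.576; margin = 2.576·0.076923 = 0.198154
CI on z-scale: (0.630960, 1.027268)
Back-transform: tanh(0.630960) = 0.558713, tanh(1.027268) = 0.772810

(0.559, 0.773)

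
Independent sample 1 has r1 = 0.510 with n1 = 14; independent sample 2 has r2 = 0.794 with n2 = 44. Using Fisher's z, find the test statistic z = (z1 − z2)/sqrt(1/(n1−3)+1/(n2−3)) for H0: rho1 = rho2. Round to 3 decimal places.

z1 = atanh(0.510) = 0.562730,  z2 = atanh(0.794) = 1.082163
SE = √(1/(n1−3) + 1/(n2−3)) = √(1/11 + 1/41) = √(0.0909091 + 0.0243902) = √0.1152993 = 0.339558
z = (z1 − z2)/SE = (0.562730 − 1.082163) / 0.339558 = -0.519433 / 0.339558 = -1.530

-1.530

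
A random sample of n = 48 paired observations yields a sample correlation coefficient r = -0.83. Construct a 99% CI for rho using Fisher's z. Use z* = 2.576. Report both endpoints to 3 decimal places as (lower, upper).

Fisher z: z_r = atanh(r) = ½·ln((1+(-0.83))/(1−(-0.83))) = -1.188136
SE(z) = 1/√(n−3) = 1/√45 = 0.149071
99% ⇒ z* = 2.576; margin = 2.576·0.149071 = 0.384007
CI on z-scale: (-1.572143, -0.804129)
Back-transform: tanh(-1.572143) = -0.917366, tanh(-0.804129) = -0.666339

(-0.917, -0.666)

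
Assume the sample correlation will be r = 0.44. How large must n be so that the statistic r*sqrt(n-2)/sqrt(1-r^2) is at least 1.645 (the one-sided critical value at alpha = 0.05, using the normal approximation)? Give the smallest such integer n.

r√(n−2)/√(1−r²) ≥ 1.645  ⇔  n−2 ≥ (1.645)²·(1−r²)/r²
(1−r²)/r² = (1−0.1936)/0.1936 = 4.1653
n ≥ 2 + 2.706025·4.1653 = 2 + 11.2714 = 13.2714
⌈13.2714⌉ = 14

14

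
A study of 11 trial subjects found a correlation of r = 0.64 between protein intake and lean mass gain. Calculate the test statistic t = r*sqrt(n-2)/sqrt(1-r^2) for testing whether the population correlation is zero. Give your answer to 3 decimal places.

2.499

t = r·√(n−2) / √(1−r²) with r = 0.64, n = 11
  = 0.64·√9 / √(1 − 0.4096)
  = 0.64·3.000000 / 0.768375
  = 1.920000 / 0.768375 = 2.499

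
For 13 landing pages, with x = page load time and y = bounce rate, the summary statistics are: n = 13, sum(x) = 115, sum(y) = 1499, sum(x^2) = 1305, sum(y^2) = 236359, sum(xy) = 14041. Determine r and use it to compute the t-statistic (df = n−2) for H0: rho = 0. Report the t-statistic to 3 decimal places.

Numerator: nΣxy − (Σx)(Σy) = 13·14041 − (115)(1499) = 10148
Denominator: √[(nΣx²−(Σx)²)(nΣy²−(Σy)²)]
  nΣx²−(Σx)² = 13·1305 − 13225 = 3740;  nΣy²−(Σy)² = 13·236359 − 2247001 = 825666
  √(3740·825666) = √3087990840 = 55569.6935
r = 10148 / 55569.6935 = 0.1826
t = r·√(n−2)/√(1−r²) = 0.1826·√11 / √(1−0.033343) = 0.605616 / 0.983187 = 0.616

0.616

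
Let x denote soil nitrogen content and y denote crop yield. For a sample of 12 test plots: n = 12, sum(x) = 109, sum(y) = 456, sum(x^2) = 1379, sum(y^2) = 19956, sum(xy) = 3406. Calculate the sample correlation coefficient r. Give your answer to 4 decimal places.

S_xy = nΣxy − ΣxΣy = 12·3406 − 109·456 = 40872 − 49704 = -8832
S_xx = nΣx² − (Σx)² = 12·1379 − 109² = 16548 − 11881 = 4667
S_yy = nΣy² − (Σy)² = 12·19956 − 456² = 239472 − 207936 = 31536
r = S_xy / √(S_xx·S_yy) = -8832 / √(4667·31536) = -8832 / √147178512 = -8832 / 12131.7151 = -0.7280

-0.7280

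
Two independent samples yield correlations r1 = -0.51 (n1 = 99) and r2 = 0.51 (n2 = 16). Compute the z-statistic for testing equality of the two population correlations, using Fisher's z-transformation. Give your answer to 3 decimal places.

z1 = atanh(-0.51) = -0.562730,  z2 = atanh(0.51) = 0.562730
SE = √(1/(n1−3) + 1/(n2−3)) = √(1/96 + 1/13) = √(0.0104167 + 0.0769231) = √0.0873398 = 0.295533
z = (z1 − z2)/SE = (-0.562730 − 0.562730) / 0.295533 = -1.125460 / 0.295533 = -3.808

-3.808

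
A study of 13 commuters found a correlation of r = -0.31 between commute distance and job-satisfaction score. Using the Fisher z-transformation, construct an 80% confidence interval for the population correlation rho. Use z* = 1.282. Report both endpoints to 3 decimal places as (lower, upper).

Fisher z: z_r = atanh(r) = ½·ln((1+(-0.31))/(1−(-0.31))) = -0.320545
SE(z) = 1/√(n−3) = 1/√10 = 0.316228
80% ⇒ z* = 1.282; margin = 1.282·0.316228 = 0.405404
CI on z-scale: (-0.725949, 0.084859)
Back-transform: tanh(-0.725949) = -0.620581, tanh(0.084859) = 0.084656

(-0.621, 0.085)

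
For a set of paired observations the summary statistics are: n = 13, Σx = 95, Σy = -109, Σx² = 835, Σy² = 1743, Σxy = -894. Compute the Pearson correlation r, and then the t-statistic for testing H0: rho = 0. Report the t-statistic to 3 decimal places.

Numerator: nΣxy − (Σx)(Σy) = 13·(-894) − (95)(-109) = -1267
Denominator: √[(nΣx²−(Σx)²)(nΣy²−(Σy)²)]
  nΣx²−(Σx)² = 13·835 − 9025 = 1830;  nΣy²−(Σy)² = 13·1743 − 11881 = 10778
  √(1830·10778) = √19723740 = 4441.1417
r = -1267 / 4441.1417 = -0.2853
t = r·√(n−2)/√(1−r²) = -0.2853·√11 / √(1−0.081396) = -0.946233 / 0.958438 = -0.987

-0.987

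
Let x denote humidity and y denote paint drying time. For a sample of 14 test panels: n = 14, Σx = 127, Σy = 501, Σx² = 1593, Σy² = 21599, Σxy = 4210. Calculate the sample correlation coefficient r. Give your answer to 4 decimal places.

S_xy = nΣxy − ΣxΣy = 14·4210 − 127·501 = 58940 − 63627 = -4687
S_xx = nΣx² − (Σx)² = 14·1593 − 127² = 22302 − 16129 = 6173
S_yy = nΣy² − (Σy)² = 14·21599 − 501² = 302386 − 251001 = 51385
r = S_xy / √(S_xx·S_yy) = -4687 / √(6173·51385) = -4687 / √317199605 = -4687 / 17810.0984 = -0.2632

-0.2632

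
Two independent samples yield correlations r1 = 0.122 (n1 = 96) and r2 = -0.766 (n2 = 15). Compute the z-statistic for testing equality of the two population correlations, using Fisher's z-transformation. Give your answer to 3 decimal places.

3.694

Fisher z-transforms: z1 = atanh(0.122) = 0.122611, z2 = atanh(-0.766) = -1.010576; difference d = 1.133187
Var(d) = 1/93 + 1/12 = 0.0107527 + 0.0833333 = 0.0940860
z = d/√Var(d) = 1.133187 / √0.0940860 = 1.133187 / 0.306734 = 3.694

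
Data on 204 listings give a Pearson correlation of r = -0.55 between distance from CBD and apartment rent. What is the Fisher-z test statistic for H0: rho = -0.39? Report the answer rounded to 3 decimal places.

-2.929

z_r = atanh(-0.55) = -0.618381,  z_0 = atanh(-0.39) = -0.411800
SE = 1/√(n−3) = 1/√201 = 0.070535
z = (z_r − z_0)/SE = (-0.618381 − (-0.411800)) / 0.070535 = -0.206581 / 0.070535 = -2.929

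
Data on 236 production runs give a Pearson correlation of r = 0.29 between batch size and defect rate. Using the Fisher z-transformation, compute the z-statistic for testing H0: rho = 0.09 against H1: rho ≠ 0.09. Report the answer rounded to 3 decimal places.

3.180

Fisher z: atanh(0.29) = 0.298566, atanh(0.09) = 0.090244
z = (z_r − z_0)·√(n−3) = (0.298566 − 0.090244)·√233 = 0.208322 · 15.264338 = 3.180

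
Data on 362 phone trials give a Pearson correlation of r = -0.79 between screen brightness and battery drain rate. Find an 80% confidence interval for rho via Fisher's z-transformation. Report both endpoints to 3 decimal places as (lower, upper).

Fisher z: z_r = atanh(r) = ½·ln((1+(-0.79))/(1−(-0.79))) = -1.071432
SE(z) = 1/√(n−3) = 1/√359 = 0.052778
80% ⇒ z* = 1.282; margin = 1.282·0.052778 = 0.067661
CI on z-scale: (-1.139093, -1.003771)
Back-transform: tanh(-1.139093) = -0.814108, tanh(-1.003771) = -0.763173

(-0.814, -0.763)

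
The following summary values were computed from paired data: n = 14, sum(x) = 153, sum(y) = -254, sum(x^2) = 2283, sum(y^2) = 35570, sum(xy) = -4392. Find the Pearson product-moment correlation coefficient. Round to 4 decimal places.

-0.3716

S_xy = nΣxy − ΣxΣy = 14·(-4392) − 153·(-254) = -61488 − (-38862) = -22626
S_xx = nΣx² − (Σx)² = 14·2283 − 153² = 31962 − 23409 = 8553
S_yy = nΣy² − (Σy)² = 14·35570 − (-254)² = 497980 − 64516 = 433464
r = S_xy / √(S_xx·S_yy) = -22626 / √(8553·433464) = -22626 / √3707417592 = -22626 / 60888.5670 = -0.3716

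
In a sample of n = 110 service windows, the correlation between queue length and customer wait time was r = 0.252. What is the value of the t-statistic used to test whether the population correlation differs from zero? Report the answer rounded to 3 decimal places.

2.706

1 − r² = 1 − 0.063504 = 0.936496;  √(1−r²) = 0.967727
√(n−2) = √108 = 10.392305
t = r·√(n−2)/√(1−r²) = 0.252 · 10.392305 / 0.967727 = 2.706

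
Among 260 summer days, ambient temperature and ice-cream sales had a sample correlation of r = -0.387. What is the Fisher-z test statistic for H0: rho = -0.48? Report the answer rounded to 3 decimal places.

Fisher z: atanh(-0.387) = -0.408267, atanh(-0.48) = -0.522984
z = (z_r − z_0)·√(n−3) = (-0.408267 − (-0.522984))·√257 = 0.114717 · 16.031220 = 1.839

1.839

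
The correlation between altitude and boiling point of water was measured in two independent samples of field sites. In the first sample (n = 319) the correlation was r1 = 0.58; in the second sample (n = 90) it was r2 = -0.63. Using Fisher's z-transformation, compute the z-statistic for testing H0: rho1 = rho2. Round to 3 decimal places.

Fisher z-transforms: z1 = atanh(0.58) = 0.662463, z2 = atanh(-0.63) = -0.741416; difference d = 1.403879
Var(d) = 1/316 + 1/87 = 0.0031646 + 0.0114943 = 0.0146589
z = d/√Var(d) = 1.403879 / √0.0146589 = 1.403879 / 0.121074 = 11.595

11.595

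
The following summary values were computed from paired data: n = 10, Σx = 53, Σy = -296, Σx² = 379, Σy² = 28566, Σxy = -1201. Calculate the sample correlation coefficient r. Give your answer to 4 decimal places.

Numerator: nΣxy − (Σx)(Σy) = 10·(-1201) − (53)(-296) = 3678
Denominator: √[(nΣx²−(Σx)²)(nΣy²−(Σy)²)]
  nΣx²−(Σx)² = 10·379 − 2809 = 981;  nΣy²−(Σy)² = 10·28566 − 87616 = 198044
  √(981·198044) = √194281164 = 13938.4778
r = 3678 / 13938.4778 = 0.2639

0.2639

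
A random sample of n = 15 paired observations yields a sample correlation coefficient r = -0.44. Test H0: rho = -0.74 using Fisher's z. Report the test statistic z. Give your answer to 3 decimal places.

z_r = atanh(-0.44) = -0.472231,  z_0 = atanh(-0.74) = -0.950479
SE = 1/√(n−3) = 1/√12 = 0.288675
z = (z_r − z_0)/SE = (-0.472231 − (-0.950479)) / 0.288675 = 0.478248 / 0.288675 = 1.657

1.657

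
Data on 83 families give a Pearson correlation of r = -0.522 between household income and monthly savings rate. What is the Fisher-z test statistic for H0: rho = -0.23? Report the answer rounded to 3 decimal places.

-3.085

z_r = atanh(-0.522) = -0.579085,  z_0 = atanh(-0.23) = -0.234189
SE = 1/√(n−3) = 1/√80 = 0.111803
z = (z_r − z_0)/SE = (-0.579085 − (-0.234189)) / 0.111803 = -0.344896 / 0.111803 = -3.085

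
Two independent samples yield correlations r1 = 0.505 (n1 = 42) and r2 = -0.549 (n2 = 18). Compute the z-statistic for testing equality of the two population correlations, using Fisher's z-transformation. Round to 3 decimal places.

3.861

Fisher z-transforms: z1 = atanh(0.505) = 0.555995, z2 = atanh(-0.549) = -0.616949; difference d = 1.172944
Var(d) = 1/39 + 1/15 = 0.0256410 + 0.0666667 = 0.0923077
z = d/√Var(d) = 1.172944 / √0.0923077 = 1.172944 / 0.303822 = 3.861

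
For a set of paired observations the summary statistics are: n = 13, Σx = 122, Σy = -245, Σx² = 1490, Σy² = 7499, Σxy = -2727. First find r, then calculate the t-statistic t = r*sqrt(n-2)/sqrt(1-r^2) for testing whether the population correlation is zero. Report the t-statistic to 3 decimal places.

-1.575

Numerator: nΣxy − (Σx)(Σy) = 13·(-2727) − (122)(-245) = -5561
Denominator: √[(nΣx²−(Σx)²)(nΣy²−(Σy)²)]
  nΣx²−(Σx)² = 13·1490 − 14884 = 4486;  nΣy²−(Σy)² = 13·7499 − 60025 = 37462
  √(4486·37462) = √168054532 = 12963.5848
r = -5561 / 12963.5848 = -0.4290
t = r·√(n−2)/√(1−r²) = -0.4290·√11 / √(1−0.184041) = -1.422832 / 0.903304 = -1.575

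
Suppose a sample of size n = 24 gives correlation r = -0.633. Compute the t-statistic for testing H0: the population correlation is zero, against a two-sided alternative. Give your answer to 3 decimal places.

1 − r² = 1 − 0.400689 = 0.599311;  √(1−r²) = 0.774152
√(n−2) = √22 = 4.690416
t = r·√(n−2)/√(1−r²) = -0.633 · 4.690416 / 0.774152 = -3.835

-3.835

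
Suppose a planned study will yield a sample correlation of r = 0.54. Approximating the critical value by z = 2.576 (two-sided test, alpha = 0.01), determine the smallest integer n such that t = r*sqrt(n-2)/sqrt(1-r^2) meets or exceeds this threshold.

Need r·√(n−2)/√(1−r²) ≥ 2.576
√(n−2) ≥ 2.576·√(1−0.2916) / 0.54 = 2.576·0.841665 / 0.54 = 4.0151
n−2 ≥ 16.1210  ⇒  n ≥ 18.1210
Smallest integer n = 19

19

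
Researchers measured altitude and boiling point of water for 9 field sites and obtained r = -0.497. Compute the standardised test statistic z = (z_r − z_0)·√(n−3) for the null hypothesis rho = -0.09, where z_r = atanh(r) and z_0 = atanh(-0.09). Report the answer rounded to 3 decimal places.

-1.115

z_r = atanh(-0.497) = -0.545314,  z_0 = atanh(-0.09) = -0.090244
SE = 1/√(n−3) = 1/√6 = 0.408248
z = (z_r − z_0)/SE = (-0.545314 − (-0.090244)) / 0.408248 = -0.455070 / 0.408248 = -1.115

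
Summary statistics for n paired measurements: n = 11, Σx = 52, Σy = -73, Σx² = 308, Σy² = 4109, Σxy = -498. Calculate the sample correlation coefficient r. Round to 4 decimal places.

S_xy = nΣxy − ΣxΣy = 11·(-498) − 52·(-73) = -5478 − (-3796) = -1682
S_xx = nΣx² − (Σx)² = 11·308 − 52² = 3388 − 2704 = 684
S_yy = nΣy² − (Σy)² = 11·4109 − (-73)² = 45199 − 5329 = 39870
r = S_xy / √(S_xx·S_yy) = -1682 / √(684·39870) = -1682 / √27271080 = -1682 / 5222.1720 = -0.3221

-0.3221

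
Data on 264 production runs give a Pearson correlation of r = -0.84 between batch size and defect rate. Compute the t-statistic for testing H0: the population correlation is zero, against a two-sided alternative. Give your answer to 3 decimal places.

-25.059

1 − r² = 1 − 0.7056 = 0.2944;  √(1−r²) = 0.542586
√(n−2) = √262 = 16.186414
t = r·√(n−2)/√(1−r²) = -0.84 · 16.186414 / 0.542586 = -25.059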